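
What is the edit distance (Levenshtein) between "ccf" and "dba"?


Computing edit distance: "ccf" -> "dba"
DP table:
           d    b    a
      0    1    2    3
  c   1    1    2    3
  c   2    2    2    3
  f   3    3    3    3
Edit distance = dp[3][3] = 3

3


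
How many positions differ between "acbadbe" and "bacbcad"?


Comparing "acbadbe" and "bacbcad" position by position:
  Position 0: 'a' vs 'b' => DIFFER
  Position 1: 'c' vs 'a' => DIFFER
  Position 2: 'b' vs 'c' => DIFFER
  Position 3: 'a' vs 'b' => DIFFER
  Position 4: 'd' vs 'c' => DIFFER
  Position 5: 'b' vs 'a' => DIFFER
  Position 6: 'e' vs 'd' => DIFFER
Positions that differ: 7

7


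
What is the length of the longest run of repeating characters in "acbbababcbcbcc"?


Input: "acbbababcbcbcc"
Scanning for longest run:
  Position 1 ('c'): new char, reset run to 1
  Position 2 ('b'): new char, reset run to 1
  Position 3 ('b'): continues run of 'b', length=2
  Position 4 ('a'): new char, reset run to 1
  Position 5 ('b'): new char, reset run to 1
  Position 6 ('a'): new char, reset run to 1
  Position 7 ('b'): new char, reset run to 1
  Position 8 ('c'): new char, reset run to 1
  Position 9 ('b'): new char, reset run to 1
  Position 10 ('c'): new char, reset run to 1
  Position 11 ('b'): new char, reset run to 1
  Position 12 ('c'): new char, reset run to 1
  Position 13 ('c'): continues run of 'c', length=2
Longest run: 'b' with length 2

2


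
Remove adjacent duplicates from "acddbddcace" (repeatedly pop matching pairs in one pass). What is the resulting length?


Input: acddbddcace
Stack-based adjacent duplicate removal:
  Read 'a': push. Stack: a
  Read 'c': push. Stack: ac
  Read 'd': push. Stack: acd
  Read 'd': matches stack top 'd' => pop. Stack: ac
  Read 'b': push. Stack: acb
  Read 'd': push. Stack: acbd
  Read 'd': matches stack top 'd' => pop. Stack: acb
  Read 'c': push. Stack: acbc
  Read 'a': push. Stack: acbca
  Read 'c': push. Stack: acbcac
  Read 'e': push. Stack: acbcace
Final stack: "acbcace" (length 7)

7


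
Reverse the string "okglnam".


Input: okglnam
Reading characters right to left:
  Position 6: 'm'
  Position 5: 'a'
  Position 4: 'n'
  Position 3: 'l'
  Position 2: 'g'
  Position 1: 'k'
  Position 0: 'o'
Reversed: manlgko

manlgko


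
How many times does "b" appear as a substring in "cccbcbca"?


Searching for "b" in "cccbcbca"
Scanning each position:
  Position 0: "c" => no
  Position 1: "c" => no
  Position 2: "c" => no
  Position 3: "b" => MATCH
  Position 4: "c" => no
  Position 5: "b" => MATCH
  Position 6: "c" => no
  Position 7: "a" => no
Total occurrences: 2

2


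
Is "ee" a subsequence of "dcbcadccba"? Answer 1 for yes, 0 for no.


Check if "ee" is a subsequence of "dcbcadccba"
Greedy scan:
  Position 0 ('d'): no match needed
  Position 1 ('c'): no match needed
  Position 2 ('b'): no match needed
  Position 3 ('c'): no match needed
  Position 4 ('a'): no match needed
  Position 5 ('d'): no match needed
  Position 6 ('c'): no match needed
  Position 7 ('c'): no match needed
  Position 8 ('b'): no match needed
  Position 9 ('a'): no match needed
Only matched 0/2 characters => not a subsequence

0


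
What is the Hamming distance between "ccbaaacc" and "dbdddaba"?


Comparing "ccbaaacc" and "dbdddaba" position by position:
  Position 0: 'c' vs 'd' => differ
  Position 1: 'c' vs 'b' => differ
  Position 2: 'b' vs 'd' => differ
  Position 3: 'a' vs 'd' => differ
  Position 4: 'a' vs 'd' => differ
  Position 5: 'a' vs 'a' => same
  Position 6: 'c' vs 'b' => differ
  Position 7: 'c' vs 'a' => differ
Total differences (Hamming distance): 7

7


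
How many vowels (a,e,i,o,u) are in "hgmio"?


Input: hgmio
Checking each character:
  'h' at position 0: consonant
  'g' at position 1: consonant
  'm' at position 2: consonant
  'i' at position 3: vowel (running total: 1)
  'o' at position 4: vowel (running total: 2)
Total vowels: 2

2


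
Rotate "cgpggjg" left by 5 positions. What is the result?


Input: "cgpggjg", rotate left by 5
First 5 characters: "cgpgg"
Remaining characters: "jg"
Concatenate remaining + first: "jg" + "cgpgg" = "jgcgpgg"

jgcgpgg


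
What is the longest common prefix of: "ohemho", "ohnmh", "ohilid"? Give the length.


Words: ohemho, ohnmh, ohilid
  Position 0: all 'o' => match
  Position 1: all 'h' => match
  Position 2: ('e', 'n', 'i') => mismatch, stop
LCP = "oh" (length 2)

2


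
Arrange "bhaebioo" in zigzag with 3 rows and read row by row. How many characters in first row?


Zigzag "bhaebioo" into 3 rows:
Placing characters:
  'b' => row 0
  'h' => row 1
  'a' => row 2
  'e' => row 1
  'b' => row 0
  'i' => row 1
  'o' => row 2
  'o' => row 1
Rows:
  Row 0: "bb"
  Row 1: "heio"
  Row 2: "ao"
First row length: 2

2


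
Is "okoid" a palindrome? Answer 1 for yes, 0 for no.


Input: okoid
Reversed: dioko
  Compare pos 0 ('o') with pos 4 ('d'): MISMATCH
  Compare pos 1 ('k') with pos 3 ('i'): MISMATCH
Result: not a palindrome

0


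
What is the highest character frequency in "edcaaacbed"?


Input: edcaaacbed
Character counts:
  'a': 3
  'b': 1
  'c': 2
  'd': 2
  'e': 2
Maximum frequency: 3

3


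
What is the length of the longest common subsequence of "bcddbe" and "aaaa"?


LCS of "bcddbe" and "aaaa"
DP table:
           a    a    a    a
      0    0    0    0    0
  b   0    0    0    0    0
  c   0    0    0    0    0
  d   0    0    0    0    0
  d   0    0    0    0    0
  b   0    0    0    0    0
  e   0    0    0    0    0
LCS length = dp[6][4] = 0

0


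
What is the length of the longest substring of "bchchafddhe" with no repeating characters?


Input: "bchchafddhe"
Sliding window (track last position of each char):
  Position 0 ('b'): window [0,0] length 1 -- new best
  Position 1 ('c'): window [0,1] length 2 -- new best
  Position 2 ('h'): window [0,2] length 3 -- new best
  Position 3 ('c'): repeat (last at 1), move window start to 2
  Position 3 ('c'): window [2,3] length 2
  Position 4 ('h'): repeat (last at 2), move window start to 3
  Position 4 ('h'): window [3,4] length 2
  Position 5 ('a'): window [3,5] length 3
  Position 6 ('f'): window [3,6] length 4 -- new best
  Position 7 ('d'): window [3,7] length 5 -- new best
  Position 8 ('d'): repeat (last at 7), move window start to 8
  Position 8 ('d'): window [8,8] length 1
  Position 9 ('h'): window [8,9] length 2
  Position 10 ('e'): window [8,10] length 3
Longest substring with no repeats: "chafd" with length 5

5


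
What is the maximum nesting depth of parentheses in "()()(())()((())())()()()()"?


Input: "()()(())()((())())()()()()"
Tracking depth:
  Position 0 '(': depth becomes 1
  Position 1 ')': depth becomes 0
  Position 2 '(': depth becomes 1
  Position 3 ')': depth becomes 0
  Position 4 '(': depth becomes 1
  Position 5 '(': depth becomes 2
  Position 6 ')': depth becomes 1
  Position 7 ')': depth becomes 0
  Position 8 '(': depth becomes 1
  Position 9 ')': depth becomes 0
  Position 10 '(': depth becomes 1
  Position 11 '(': depth becomes 2
  Position 12 '(': depth becomes 3
  Position 13 ')': depth becomes 2
  Position 14 ')': depth becomes 1
  Position 15 '(': depth becomes 2
  Position 16 ')': depth becomes 1
  Position 17 ')': depth becomes 0
  Position 18 '(': depth becomes 1
  Position 19 ')': depth becomes 0
  Position 20 '(': depth becomes 1
  Position 21 ')': depth becomes 0
  Position 22 '(': depth becomes 1
  Position 23 ')': depth becomes 0
  Position 24 '(': depth becomes 1
  Position 25 ')': depth becomes 0
Maximum depth reached: 3

3


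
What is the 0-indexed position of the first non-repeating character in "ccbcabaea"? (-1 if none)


Input: ccbcabaea
Character frequencies:
  'a': 3
  'b': 2
  'c': 3
  'e': 1
Scanning left to right for freq == 1:
  Position 0 ('c'): freq=3, skip
  Position 1 ('c'): freq=3, skip
  Position 2 ('b'): freq=2, skip
  Position 3 ('c'): freq=3, skip
  Position 4 ('a'): freq=3, skip
  Position 5 ('b'): freq=2, skip
  Position 6 ('a'): freq=3, skip
  Position 7 ('e'): unique! => answer = 7

7


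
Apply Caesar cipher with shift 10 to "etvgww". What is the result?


Caesar cipher: shift "etvgww" by 10
  'e' (pos 4) + 10 = pos 14 = 'o'
  't' (pos 19) + 10 = pos 3 = 'd'
  'v' (pos 21) + 10 = pos 5 = 'f'
  'g' (pos 6) + 10 = pos 16 = 'q'
  'w' (pos 22) + 10 = pos 6 = 'g'
  'w' (pos 22) + 10 = pos 6 = 'g'
Result: odfqgg

odfqgg


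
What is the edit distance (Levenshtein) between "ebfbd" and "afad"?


Computing edit distance: "ebfbd" -> "afad"
DP table:
           a    f    a    d
      0    1    2    3    4
  e   1    1    2    3    4
  b   2    2    2    3    4
  f   3    3    2    3    4
  b   4    4    3    3    4
  d   5    5    4    4    3
Edit distance = dp[5][4] = 3

3


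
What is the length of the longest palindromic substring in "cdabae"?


Input: "cdabae"
Checking substrings for palindromes:
  [2:5] "aba" (len 3) => palindrome
Longest palindromic substring: "aba" with length 3

3


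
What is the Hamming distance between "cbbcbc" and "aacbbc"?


Comparing "cbbcbc" and "aacbbc" position by position:
  Position 0: 'c' vs 'a' => differ
  Position 1: 'b' vs 'a' => differ
  Position 2: 'b' vs 'c' => differ
  Position 3: 'c' vs 'b' => differ
  Position 4: 'b' vs 'b' => same
  Position 5: 'c' vs 'c' => same
Total differences (Hamming distance): 4

4


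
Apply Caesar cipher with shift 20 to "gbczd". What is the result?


Caesar cipher: shift "gbczd" by 20
  'g' (pos 6) + 20 = pos 0 = 'a'
  'b' (pos 1) + 20 = pos 21 = 'v'
  'c' (pos 2) + 20 = pos 22 = 'w'
  'z' (pos 25) + 20 = pos 19 = 't'
  'd' (pos 3) + 20 = pos 23 = 'x'
Result: avwtx

avwtx


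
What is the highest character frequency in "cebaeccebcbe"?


Input: cebaeccebcbe
Character counts:
  'a': 1
  'b': 3
  'c': 4
  'e': 4
Maximum frequency: 4

4


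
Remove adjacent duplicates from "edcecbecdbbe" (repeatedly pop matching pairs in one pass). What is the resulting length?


Input: edcecbecdbbe
Stack-based adjacent duplicate removal:
  Read 'e': push. Stack: e
  Read 'd': push. Stack: ed
  Read 'c': push. Stack: edc
  Read 'e': push. Stack: edce
  Read 'c': push. Stack: edcec
  Read 'b': push. Stack: edcecb
  Read 'e': push. Stack: edcecbe
  Read 'c': push. Stack: edcecbec
  Read 'd': push. Stack: edcecbecd
  Read 'b': push. Stack: edcecbecdb
  Read 'b': matches stack top 'b' => pop. Stack: edcecbecd
  Read 'e': push. Stack: edcecbecde
Final stack: "edcecbecde" (length 10)

10


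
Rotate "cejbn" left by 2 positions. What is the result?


Input: "cejbn", rotate left by 2
First 2 characters: "ce"
Remaining characters: "jbn"
Concatenate remaining + first: "jbn" + "ce" = "jbnce"

jbnce


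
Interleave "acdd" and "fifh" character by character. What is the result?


Interleaving "acdd" and "fifh":
  Position 0: 'a' from first, 'f' from second => "af"
  Position 1: 'c' from first, 'i' from second => "ci"
  Position 2: 'd' from first, 'f' from second => "df"
  Position 3: 'd' from first, 'h' from second => "dh"
Result: afcidfdh

afcidfdh


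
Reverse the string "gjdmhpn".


Input: gjdmhpn
Reading characters right to left:
  Position 6: 'n'
  Position 5: 'p'
  Position 4: 'h'
  Position 3: 'm'
  Position 2: 'd'
  Position 1: 'j'
  Position 0: 'g'
Reversed: nphmdjg

nphmdjg


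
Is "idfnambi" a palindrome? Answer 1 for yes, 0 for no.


Input: idfnambi
Reversed: ibmanfdi
  Compare pos 0 ('i') with pos 7 ('i'): match
  Compare pos 1 ('d') with pos 6 ('b'): MISMATCH
  Compare pos 2 ('f') with pos 5 ('m'): MISMATCH
  Compare pos 3 ('n') with pos 4 ('a'): MISMATCH
Result: not a palindrome

0


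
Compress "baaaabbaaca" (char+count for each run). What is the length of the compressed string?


Input: baaaabbaaca
Runs:
  'b' x 1 => "b1"
  'a' x 4 => "a4"
  'b' x 2 => "b2"
  'a' x 2 => "a2"
  'c' x 1 => "c1"
  'a' x 1 => "a1"
Compressed: "b1a4b2a2c1a1"
Compressed length: 12

12


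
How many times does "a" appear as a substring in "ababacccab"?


Searching for "a" in "ababacccab"
Scanning each position:
  Position 0: "a" => MATCH
  Position 1: "b" => no
  Position 2: "a" => MATCH
  Position 3: "b" => no
  Position 4: "a" => MATCH
  Position 5: "c" => no
  Position 6: "c" => no
  Position 7: "c" => no
  Position 8: "a" => MATCH
  Position 9: "b" => no
Total occurrences: 4

4


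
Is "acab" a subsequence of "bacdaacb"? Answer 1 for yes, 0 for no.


Check if "acab" is a subsequence of "bacdaacb"
Greedy scan:
  Position 0 ('b'): no match needed
  Position 1 ('a'): matches sub[0] = 'a'
  Position 2 ('c'): matches sub[1] = 'c'
  Position 3 ('d'): no match needed
  Position 4 ('a'): matches sub[2] = 'a'
  Position 5 ('a'): no match needed
  Position 6 ('c'): no match needed
  Position 7 ('b'): matches sub[3] = 'b'
All 4 characters matched => is a subsequence

1


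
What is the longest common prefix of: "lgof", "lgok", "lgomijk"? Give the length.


Words: lgof, lgok, lgomijk
  Position 0: all 'l' => match
  Position 1: all 'g' => match
  Position 2: all 'o' => match
  Position 3: ('f', 'k', 'm') => mismatch, stop
LCP = "lgo" (length 3)

3


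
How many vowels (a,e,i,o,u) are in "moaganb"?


Input: moaganb
Checking each character:
  'm' at position 0: consonant
  'o' at position 1: vowel (running total: 1)
  'a' at position 2: vowel (running total: 2)
  'g' at position 3: consonant
  'a' at position 4: vowel (running total: 3)
  'n' at position 5: consonant
  'b' at position 6: consonant
Total vowels: 3

3


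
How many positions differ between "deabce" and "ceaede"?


Comparing "deabce" and "ceaede" position by position:
  Position 0: 'd' vs 'c' => DIFFER
  Position 1: 'e' vs 'e' => same
  Position 2: 'a' vs 'a' => same
  Position 3: 'b' vs 'e' => DIFFER
  Position 4: 'c' vs 'd' => DIFFER
  Position 5: 'e' vs 'e' => same
Positions that differ: 3

3


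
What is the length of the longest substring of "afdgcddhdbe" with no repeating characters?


Input: "afdgcddhdbe"
Sliding window (track last position of each char):
  Position 0 ('a'): window [0,0] length 1 -- new best
  Position 1 ('f'): window [0,1] length 2 -- new best
  Position 2 ('d'): window [0,2] length 3 -- new best
  Position 3 ('g'): window [0,3] length 4 -- new best
  Position 4 ('c'): window [0,4] length 5 -- new best
  Position 5 ('d'): repeat (last at 2), move window start to 3
  Position 5 ('d'): window [3,5] length 3
  Position 6 ('d'): repeat (last at 5), move window start to 6
  Position 6 ('d'): window [6,6] length 1
  Position 7 ('h'): window [6,7] length 2
  Position 8 ('d'): repeat (last at 6), move window start to 7
  Position 8 ('d'): window [7,8] length 2
  Position 9 ('b'): window [7,9] length 3
  Position 10 ('e'): window [7,10] length 4
Longest substring with no repeats: "afdgc" with length 5

5


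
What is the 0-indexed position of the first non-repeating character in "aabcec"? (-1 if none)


Input: aabcec
Character frequencies:
  'a': 2
  'b': 1
  'c': 2
  'e': 1
Scanning left to right for freq == 1:
  Position 0 ('a'): freq=2, skip
  Position 1 ('a'): freq=2, skip
  Position 2 ('b'): unique! => answer = 2

2


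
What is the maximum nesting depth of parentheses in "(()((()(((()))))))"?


Input: "(()((()(((()))))))"
Tracking depth:
  Position 0 '(': depth becomes 1
  Position 1 '(': depth becomes 2
  Position 2 ')': depth becomes 1
  Position 3 '(': depth becomes 2
  Position 4 '(': depth becomes 3
  Position 5 '(': depth becomes 4
  Position 6 ')': depth becomes 3
  Position 7 '(': depth becomes 4
  Position 8 '(': depth becomes 5
  Position 9 '(': depth becomes 6
  Position 10 '(': depth becomes 7
  Position 11 ')': depth becomes 6
  Position 12 ')': depth becomes 5
  Position 13 ')': depth becomes 4
  Position 14 ')': depth becomes 3
  Position 15 ')': depth becomes 2
  Position 16 ')': depth becomes 1
  Position 17 ')': depth becomes 0
Maximum depth reached: 7

7


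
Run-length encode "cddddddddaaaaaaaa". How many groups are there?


Input: cddddddddaaaaaaaa
Scanning for consecutive runs:
  Group 1: 'c' x 1 (positions 0-0)
  Group 2: 'd' x 8 (positions 1-8)
  Group 3: 'a' x 8 (positions 9-16)
Total groups: 3

3


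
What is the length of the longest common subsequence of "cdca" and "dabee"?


LCS of "cdca" and "dabee"
DP table:
           d    a    b    e    e
      0    0    0    0    0    0
  c   0    0    0    0    0    0
  d   0    1    1    1    1    1
  c   0    1    1    1    1    1
  a   0    1    2    2    2    2
LCS length = dp[4][5] = 2

2


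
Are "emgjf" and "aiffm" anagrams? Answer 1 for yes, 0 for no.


Strings: "emgjf", "aiffm"
Sorted first:  efgjm
Sorted second: affim
Differ at position 0: 'e' vs 'a' => not anagrams

0


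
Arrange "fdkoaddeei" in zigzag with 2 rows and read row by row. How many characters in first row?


Zigzag "fdkoaddeei" into 2 rows:
Placing characters:
  'f' => row 0
  'd' => row 1
  'k' => row 0
  'o' => row 1
  'a' => row 0
  'd' => row 1
  'd' => row 0
  'e' => row 1
  'e' => row 0
  'i' => row 1
Rows:
  Row 0: "fkade"
  Row 1: "dodei"
First row length: 5

5


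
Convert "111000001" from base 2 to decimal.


Input: "111000001" in base 2
Positional expansion:
  Digit '1' (value 1) x 2^8 = 256
  Digit '1' (value 1) x 2^7 = 128
  Digit '1' (value 1) x 2^6 = 64
  Digit '0' (value 0) x 2^5 = 0
  Digit '0' (value 0) x 2^4 = 0
  Digit '0' (value 0) x 2^3 = 0
  Digit '0' (value 0) x 2^2 = 0
  Digit '0' (value 0) x 2^1 = 0
  Digit '1' (value 1) x 2^0 = 1
Sum = 449

449


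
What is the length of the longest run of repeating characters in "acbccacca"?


Input: "acbccacca"
Scanning for longest run:
  Position 1 ('c'): new char, reset run to 1
  Position 2 ('b'): new char, reset run to 1
  Position 3 ('c'): new char, reset run to 1
  Position 4 ('c'): continues run of 'c', length=2
  Position 5 ('a'): new char, reset run to 1
  Position 6 ('c'): new char, reset run to 1
  Position 7 ('c'): continues run of 'c', length=2
  Position 8 ('a'): new char, reset run to 1
Longest run: 'c' with length 2

2


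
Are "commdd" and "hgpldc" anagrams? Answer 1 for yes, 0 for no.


Strings: "commdd", "hgpldc"
Sorted first:  cddmmo
Sorted second: cdghlp
Differ at position 2: 'd' vs 'g' => not anagrams

0


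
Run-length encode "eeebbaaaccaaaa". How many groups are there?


Input: eeebbaaaccaaaa
Scanning for consecutive runs:
  Group 1: 'e' x 3 (positions 0-2)
  Group 2: 'b' x 2 (positions 3-4)
  Group 3: 'a' x 3 (positions 5-7)
  Group 4: 'c' x 2 (positions 8-9)
  Group 5: 'a' x 4 (positions 10-13)
Total groups: 5

5


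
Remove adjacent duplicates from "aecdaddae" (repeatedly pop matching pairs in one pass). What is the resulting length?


Input: aecdaddae
Stack-based adjacent duplicate removal:
  Read 'a': push. Stack: a
  Read 'e': push. Stack: ae
  Read 'c': push. Stack: aec
  Read 'd': push. Stack: aecd
  Read 'a': push. Stack: aecda
  Read 'd': push. Stack: aecdad
  Read 'd': matches stack top 'd' => pop. Stack: aecda
  Read 'a': matches stack top 'a' => pop. Stack: aecd
  Read 'e': push. Stack: aecde
Final stack: "aecde" (length 5)

5


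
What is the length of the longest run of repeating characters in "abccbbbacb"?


Input: "abccbbbacb"
Scanning for longest run:
  Position 1 ('b'): new char, reset run to 1
  Position 2 ('c'): new char, reset run to 1
  Position 3 ('c'): continues run of 'c', length=2
  Position 4 ('b'): new char, reset run to 1
  Position 5 ('b'): continues run of 'b', length=2
  Position 6 ('b'): continues run of 'b', length=3
  Position 7 ('a'): new char, reset run to 1
  Position 8 ('c'): new char, reset run to 1
  Position 9 ('b'): new char, reset run to 1
Longest run: 'b' with length 3

3


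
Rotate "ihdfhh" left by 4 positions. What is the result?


Input: "ihdfhh", rotate left by 4
First 4 characters: "ihdf"
Remaining characters: "hh"
Concatenate remaining + first: "hh" + "ihdf" = "hhihdf"

hhihdf


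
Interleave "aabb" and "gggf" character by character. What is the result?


Interleaving "aabb" and "gggf":
  Position 0: 'a' from first, 'g' from second => "ag"
  Position 1: 'a' from first, 'g' from second => "ag"
  Position 2: 'b' from first, 'g' from second => "bg"
  Position 3: 'b' from first, 'f' from second => "bf"
Result: agagbgbf

agagbgbf


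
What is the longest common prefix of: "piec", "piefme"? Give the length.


Words: piec, piefme
  Position 0: all 'p' => match
  Position 1: all 'i' => match
  Position 2: all 'e' => match
  Position 3: ('c', 'f') => mismatch, stop
LCP = "pie" (length 3)

3


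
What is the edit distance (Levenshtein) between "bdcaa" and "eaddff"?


Computing edit distance: "bdcaa" -> "eaddff"
DP table:
           e    a    d    d    f    f
      0    1    2    3    4    5    6
  b   1    1    2    3    4    5    6
  d   2    2    2    2    3    4    5
  c   3    3    3    3    3    4    5
  a   4    4    3    4    4    4    5
  a   5    5    4    4    5    5    5
Edit distance = dp[5][6] = 5

5


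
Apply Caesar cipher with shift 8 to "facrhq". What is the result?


Caesar cipher: shift "facrhq" by 8
  'f' (pos 5) + 8 = pos 13 = 'n'
  'a' (pos 0) + 8 = pos 8 = 'i'
  'c' (pos 2) + 8 = pos 10 = 'k'
  'r' (pos 17) + 8 = pos 25 = 'z'
  'h' (pos 7) + 8 = pos 15 = 'p'
  'q' (pos 16) + 8 = pos 24 = 'y'
Result: nikzpy

nikzpy


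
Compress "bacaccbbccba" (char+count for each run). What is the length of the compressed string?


Input: bacaccbbccba
Runs:
  'b' x 1 => "b1"
  'a' x 1 => "a1"
  'c' x 1 => "c1"
  'a' x 1 => "a1"
  'c' x 2 => "c2"
  'b' x 2 => "b2"
  'c' x 2 => "c2"
  'b' x 1 => "b1"
  'a' x 1 => "a1"
Compressed: "b1a1c1a1c2b2c2b1a1"
Compressed length: 18

18


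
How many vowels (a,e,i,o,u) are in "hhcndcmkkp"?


Input: hhcndcmkkp
Checking each character:
  'h' at position 0: consonant
  'h' at position 1: consonant
  'c' at position 2: consonant
  'n' at position 3: consonant
  'd' at position 4: consonant
  'c' at position 5: consonant
  'm' at position 6: consonant
  'k' at position 7: consonant
  'k' at position 8: consonant
  'p' at position 9: consonant
Total vowels: 0

0


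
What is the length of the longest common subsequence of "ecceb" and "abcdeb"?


LCS of "ecceb" and "abcdeb"
DP table:
           a    b    c    d    e    b
      0    0    0    0    0    0    0
  e   0    0    0    0    0    1    1
  c   0    0    0    1    1    1    1
  c   0    0    0    1    1    1    1
  e   0    0    0    1    1    2    2
  b   0    0    1    1    1    2    3
LCS length = dp[5][6] = 3

3


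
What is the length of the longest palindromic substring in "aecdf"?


Input: "aecdf"
Checking substrings for palindromes:
  No multi-char palindromic substrings found
Longest palindromic substring: "a" with length 1

1


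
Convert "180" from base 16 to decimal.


Input: "180" in base 16
Positional expansion:
  Digit '1' (value 1) x 16^2 = 256
  Digit '8' (value 8) x 16^1 = 128
  Digit '0' (value 0) x 16^0 = 0
Sum = 384

384


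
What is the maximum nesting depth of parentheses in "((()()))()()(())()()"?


Input: "((()()))()()(())()()"
Tracking depth:
  Position 0 '(': depth becomes 1
  Position 1 '(': depth becomes 2
  Position 2 '(': depth becomes 3
  Position 3 ')': depth becomes 2
  Position 4 '(': depth becomes 3
  Position 5 ')': depth becomes 2
  Position 6 ')': depth becomes 1
  Position 7 ')': depth becomes 0
  Position 8 '(': depth becomes 1
  Position 9 ')': depth becomes 0
  Position 10 '(': depth becomes 1
  Position 11 ')': depth becomes 0
  Position 12 '(': depth becomes 1
  Position 13 '(': depth becomes 2
  Position 14 ')': depth becomes 1
  Position 15 ')': depth becomes 0
  Position 16 '(': depth becomes 1
  Position 17 ')': depth becomes 0
  Position 18 '(': depth becomes 1
  Position 19 ')': depth becomes 0
Maximum depth reached: 3

3


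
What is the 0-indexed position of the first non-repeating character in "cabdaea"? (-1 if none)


Input: cabdaea
Character frequencies:
  'a': 3
  'b': 1
  'c': 1
  'd': 1
  'e': 1
Scanning left to right for freq == 1:
  Position 0 ('c'): unique! => answer = 0

0


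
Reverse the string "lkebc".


Input: lkebc
Reading characters right to left:
  Position 4: 'c'
  Position 3: 'b'
  Position 2: 'e'
  Position 1: 'k'
  Position 0: 'l'
Reversed: cbekl

cbekl


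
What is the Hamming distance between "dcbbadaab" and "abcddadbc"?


Comparing "dcbbadaab" and "abcddadbc" position by position:
  Position 0: 'd' vs 'a' => differ
  Position 1: 'c' vs 'b' => differ
  Position 2: 'b' vs 'c' => differ
  Position 3: 'b' vs 'd' => differ
  Position 4: 'a' vs 'd' => differ
  Position 5: 'd' vs 'a' => differ
  Position 6: 'a' vs 'd' => differ
  Position 7: 'a' vs 'b' => differ
  Position 8: 'b' vs 'c' => differ
Total differences (Hamming distance): 9

9


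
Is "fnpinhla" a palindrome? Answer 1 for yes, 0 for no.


Input: fnpinhla
Reversed: alhnipnf
  Compare pos 0 ('f') with pos 7 ('a'): MISMATCH
  Compare pos 1 ('n') with pos 6 ('l'): MISMATCH
  Compare pos 2 ('p') with pos 5 ('h'): MISMATCH
  Compare pos 3 ('i') with pos 4 ('n'): MISMATCH
Result: not a palindrome

0


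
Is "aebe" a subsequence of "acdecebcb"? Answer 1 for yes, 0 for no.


Check if "aebe" is a subsequence of "acdecebcb"
Greedy scan:
  Position 0 ('a'): matches sub[0] = 'a'
  Position 1 ('c'): no match needed
  Position 2 ('d'): no match needed
  Position 3 ('e'): matches sub[1] = 'e'
  Position 4 ('c'): no match needed
  Position 5 ('e'): no match needed
  Position 6 ('b'): matches sub[2] = 'b'
  Position 7 ('c'): no match needed
  Position 8 ('b'): no match needed
Only matched 3/4 characters => not a subsequence

0


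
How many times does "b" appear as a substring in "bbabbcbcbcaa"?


Searching for "b" in "bbabbcbcbcaa"
Scanning each position:
  Position 0: "b" => MATCH
  Position 1: "b" => MATCH
  Position 2: "a" => no
  Position 3: "b" => MATCH
  Position 4: "b" => MATCH
  Position 5: "c" => no
  Position 6: "b" => MATCH
  Position 7: "c" => no
  Position 8: "b" => MATCH
  Position 9: "c" => no
  Position 10: "a" => no
  Position 11: "a" => no
Total occurrences: 6

6


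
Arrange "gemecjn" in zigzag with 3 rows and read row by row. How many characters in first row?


Zigzag "gemecjn" into 3 rows:
Placing characters:
  'g' => row 0
  'e' => row 1
  'm' => row 2
  'e' => row 1
  'c' => row 0
  'j' => row 1
  'n' => row 2
Rows:
  Row 0: "gc"
  Row 1: "eej"
  Row 2: "mn"
First row length: 2

2


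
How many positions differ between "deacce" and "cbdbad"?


Comparing "deacce" and "cbdbad" position by position:
  Position 0: 'd' vs 'c' => DIFFER
  Position 1: 'e' vs 'b' => DIFFER
  Position 2: 'a' vs 'd' => DIFFER
  Position 3: 'c' vs 'b' => DIFFER
  Position 4: 'c' vs 'a' => DIFFER
  Position 5: 'e' vs 'd' => DIFFER
Positions that differ: 6

6


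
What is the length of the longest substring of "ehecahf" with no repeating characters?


Input: "ehecahf"
Sliding window (track last position of each char):
  Position 0 ('e'): window [0,0] length 1 -- new best
  Position 1 ('h'): window [0,1] length 2 -- new best
  Position 2 ('e'): repeat (last at 0), move window start to 1
  Position 2 ('e'): window [1,2] length 2
  Position 3 ('c'): window [1,3] length 3 -- new best
  Position 4 ('a'): window [1,4] length 4 -- new best
  Position 5 ('h'): repeat (last at 1), move window start to 2
  Position 5 ('h'): window [2,5] length 4
  Position 6 ('f'): window [2,6] length 5 -- new best
Longest substring with no repeats: "ecahf" with length 5

5


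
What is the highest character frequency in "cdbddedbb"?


Input: cdbddedbb
Character counts:
  'b': 3
  'c': 1
  'd': 4
  'e': 1
Maximum frequency: 4

4


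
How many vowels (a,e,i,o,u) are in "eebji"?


Input: eebji
Checking each character:
  'e' at position 0: vowel (running total: 1)
  'e' at position 1: vowel (running total: 2)
  'b' at position 2: consonant
  'j' at position 3: consonant
  'i' at position 4: vowel (running total: 3)
Total vowels: 3

3


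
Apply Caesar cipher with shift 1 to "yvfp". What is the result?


Caesar cipher: shift "yvfp" by 1
  'y' (pos 24) + 1 = pos 25 = 'z'
  'v' (pos 21) + 1 = pos 22 = 'w'
  'f' (pos 5) + 1 = pos 6 = 'g'
  'p' (pos 15) + 1 = pos 16 = 'q'
Result: zwgq

zwgq


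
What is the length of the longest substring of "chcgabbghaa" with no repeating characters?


Input: "chcgabbghaa"
Sliding window (track last position of each char):
  Position 0 ('c'): window [0,0] length 1 -- new best
  Position 1 ('h'): window [0,1] length 2 -- new best
  Position 2 ('c'): repeat (last at 0), move window start to 1
  Position 2 ('c'): window [1,2] length 2
  Position 3 ('g'): window [1,3] length 3 -- new best
  Position 4 ('a'): window [1,4] length 4 -- new best
  Position 5 ('b'): window [1,5] length 5 -- new best
  Position 6 ('b'): repeat (last at 5), move window start to 6
  Position 6 ('b'): window [6,6] length 1
  Position 7 ('g'): window [6,7] length 2
  Position 8 ('h'): window [6,8] length 3
  Position 9 ('a'): window [6,9] length 4
  Position 10 ('a'): repeat (last at 9), move window start to 10
  Position 10 ('a'): window [10,10] length 1
Longest substring with no repeats: "hcgab" with length 5

5


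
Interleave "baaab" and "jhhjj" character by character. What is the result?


Interleaving "baaab" and "jhhjj":
  Position 0: 'b' from first, 'j' from second => "bj"
  Position 1: 'a' from first, 'h' from second => "ah"
  Position 2: 'a' from first, 'h' from second => "ah"
  Position 3: 'a' from first, 'j' from second => "aj"
  Position 4: 'b' from first, 'j' from second => "bj"
Result: bjahahajbj

bjahahajbj


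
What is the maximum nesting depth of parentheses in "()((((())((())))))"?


Input: "()((((())((())))))"
Tracking depth:
  Position 0 '(': depth becomes 1
  Position 1 ')': depth becomes 0
  Position 2 '(': depth becomes 1
  Position 3 '(': depth becomes 2
  Position 4 '(': depth becomes 3
  Position 5 '(': depth becomes 4
  Position 6 '(': depth becomes 5
  Position 7 ')': depth becomes 4
  Position 8 ')': depth becomes 3
  Position 9 '(': depth becomes 4
  Position 10 '(': depth becomes 5
  Position 11 '(': depth becomes 6
  Position 12 ')': depth becomes 5
  Position 13 ')': depth becomes 4
  Position 14 ')': depth becomes 3
  Position 15 ')': depth becomes 2
  Position 16 ')': depth becomes 1
  Position 17 ')': depth becomes 0
Maximum depth reached: 6

6


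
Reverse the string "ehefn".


Input: ehefn
Reading characters right to left:
  Position 4: 'n'
  Position 3: 'f'
  Position 2: 'e'
  Position 1: 'h'
  Position 0: 'e'
Reversed: nfehe

nfehe


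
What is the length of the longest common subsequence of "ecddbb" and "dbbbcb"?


LCS of "ecddbb" and "dbbbcb"
DP table:
           d    b    b    b    c    b
      0    0    0    0    0    0    0
  e   0    0    0    0    0    0    0
  c   0    0    0    0    0    1    1
  d   0    1    1    1    1    1    1
  d   0    1    1    1    1    1    1
  b   0    1    2    2    2    2    2
  b   0    1    2    3    3    3    3
LCS length = dp[6][6] = 3

3


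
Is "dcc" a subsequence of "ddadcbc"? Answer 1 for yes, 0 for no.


Check if "dcc" is a subsequence of "ddadcbc"
Greedy scan:
  Position 0 ('d'): matches sub[0] = 'd'
  Position 1 ('d'): no match needed
  Position 2 ('a'): no match needed
  Position 3 ('d'): no match needed
  Position 4 ('c'): matches sub[1] = 'c'
  Position 5 ('b'): no match needed
  Position 6 ('c'): matches sub[2] = 'c'
All 3 characters matched => is a subsequence

1


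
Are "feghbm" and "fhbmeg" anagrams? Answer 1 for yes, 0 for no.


Strings: "feghbm", "fhbmeg"
Sorted first:  befghm
Sorted second: befghm
Sorted forms match => anagrams

1


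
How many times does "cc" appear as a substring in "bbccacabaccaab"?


Searching for "cc" in "bbccacabaccaab"
Scanning each position:
  Position 0: "bb" => no
  Position 1: "bc" => no
  Position 2: "cc" => MATCH
  Position 3: "ca" => no
  Position 4: "ac" => no
  Position 5: "ca" => no
  Position 6: "ab" => no
  Position 7: "ba" => no
  Position 8: "ac" => no
  Position 9: "cc" => MATCH
  Position 10: "ca" => no
  Position 11: "aa" => no
  Position 12: "ab" => no
Total occurrences: 2

2


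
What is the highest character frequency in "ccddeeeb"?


Input: ccddeeeb
Character counts:
  'b': 1
  'c': 2
  'd': 2
  'e': 3
Maximum frequency: 3

3


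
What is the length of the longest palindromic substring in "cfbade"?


Input: "cfbade"
Checking substrings for palindromes:
  No multi-char palindromic substrings found
Longest palindromic substring: "c" with length 1

1


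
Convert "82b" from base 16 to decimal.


Input: "82b" in base 16
Positional expansion:
  Digit '8' (value 8) x 16^2 = 2048
  Digit '2' (value 2) x 16^1 = 32
  Digit 'b' (value 11) x 16^0 = 11
Sum = 2091

2091


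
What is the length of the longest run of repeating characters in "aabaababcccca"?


Input: "aabaababcccca"
Scanning for longest run:
  Position 1 ('a'): continues run of 'a', length=2
  Position 2 ('b'): new char, reset run to 1
  Position 3 ('a'): new char, reset run to 1
  Position 4 ('a'): continues run of 'a', length=2
  Position 5 ('b'): new char, reset run to 1
  Position 6 ('a'): new char, reset run to 1
  Position 7 ('b'): new char, reset run to 1
  Position 8 ('c'): new char, reset run to 1
  Position 9 ('c'): continues run of 'c', length=2
  Position 10 ('c'): continues run of 'c', length=3
  Position 11 ('c'): continues run of 'c', length=4
  Position 12 ('a'): new char, reset run to 1
Longest run: 'c' with length 4

4


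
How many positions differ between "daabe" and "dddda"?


Comparing "daabe" and "dddda" position by position:
  Position 0: 'd' vs 'd' => same
  Position 1: 'a' vs 'd' => DIFFER
  Position 2: 'a' vs 'd' => DIFFER
  Position 3: 'b' vs 'd' => DIFFER
  Position 4: 'e' vs 'a' => DIFFER
Positions that differ: 4

4


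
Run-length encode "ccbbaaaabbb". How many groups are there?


Input: ccbbaaaabbb
Scanning for consecutive runs:
  Group 1: 'c' x 2 (positions 0-1)
  Group 2: 'b' x 2 (positions 2-3)
  Group 3: 'a' x 4 (positions 4-7)
  Group 4: 'b' x 3 (positions 8-10)
Total groups: 4

4


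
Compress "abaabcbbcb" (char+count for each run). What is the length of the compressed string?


Input: abaabcbbcb
Runs:
  'a' x 1 => "a1"
  'b' x 1 => "b1"
  'a' x 2 => "a2"
  'b' x 1 => "b1"
  'c' x 1 => "c1"
  'b' x 2 => "b2"
  'c' x 1 => "c1"
  'b' x 1 => "b1"
Compressed: "a1b1a2b1c1b2c1b1"
Compressed length: 16

16


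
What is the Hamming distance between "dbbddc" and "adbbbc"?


Comparing "dbbddc" and "adbbbc" position by position:
  Position 0: 'd' vs 'a' => differ
  Position 1: 'b' vs 'd' => differ
  Position 2: 'b' vs 'b' => same
  Position 3: 'd' vs 'b' => differ
  Position 4: 'd' vs 'b' => differ
  Position 5: 'c' vs 'c' => same
Total differences (Hamming distance): 4

4


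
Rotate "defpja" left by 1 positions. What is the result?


Input: "defpja", rotate left by 1
First 1 characters: "d"
Remaining characters: "efpja"
Concatenate remaining + first: "efpja" + "d" = "efpjad"

efpjad


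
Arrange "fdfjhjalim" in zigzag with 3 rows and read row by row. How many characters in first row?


Zigzag "fdfjhjalim" into 3 rows:
Placing characters:
  'f' => row 0
  'd' => row 1
  'f' => row 2
  'j' => row 1
  'h' => row 0
  'j' => row 1
  'a' => row 2
  'l' => row 1
  'i' => row 0
  'm' => row 1
Rows:
  Row 0: "fhi"
  Row 1: "djjlm"
  Row 2: "fa"
First row length: 3

3


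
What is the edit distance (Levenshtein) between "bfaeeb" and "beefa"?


Computing edit distance: "bfaeeb" -> "beefa"
DP table:
           b    e    e    f    a
      0    1    2    3    4    5
  b   1    0    1    2    3    4
  f   2    1    1    2    2    3
  a   3    2    2    2    3    2
  e   4    3    2    2    3    3
  e   5    4    3    2    3    4
  b   6    5    4    3    3    4
Edit distance = dp[6][5] = 4

4


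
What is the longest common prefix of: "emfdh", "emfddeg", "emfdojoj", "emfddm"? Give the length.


Words: emfdh, emfddeg, emfdojoj, emfddm
  Position 0: all 'e' => match
  Position 1: all 'm' => match
  Position 2: all 'f' => match
  Position 3: all 'd' => match
  Position 4: ('h', 'd', 'o', 'd') => mismatch, stop
LCP = "emfd" (length 4)

4


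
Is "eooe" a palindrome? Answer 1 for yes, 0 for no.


Input: eooe
Reversed: eooe
  Compare pos 0 ('e') with pos 3 ('e'): match
  Compare pos 1 ('o') with pos 2 ('o'): match
Result: palindrome

1


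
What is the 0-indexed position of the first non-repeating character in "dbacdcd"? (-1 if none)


Input: dbacdcd
Character frequencies:
  'a': 1
  'b': 1
  'c': 2
  'd': 3
Scanning left to right for freq == 1:
  Position 0 ('d'): freq=3, skip
  Position 1 ('b'): unique! => answer = 1

1


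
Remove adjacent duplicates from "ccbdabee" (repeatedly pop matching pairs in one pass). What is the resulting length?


Input: ccbdabee
Stack-based adjacent duplicate removal:
  Read 'c': push. Stack: c
  Read 'c': matches stack top 'c' => pop. Stack: (empty)
  Read 'b': push. Stack: b
  Read 'd': push. Stack: bd
  Read 'a': push. Stack: bda
  Read 'b': push. Stack: bdab
  Read 'e': push. Stack: bdabe
  Read 'e': matches stack top 'e' => pop. Stack: bdab
Final stack: "bdab" (length 4)

4


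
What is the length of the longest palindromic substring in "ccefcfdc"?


Input: "ccefcfdc"
Checking substrings for palindromes:
  [3:6] "fcf" (len 3) => palindrome
  [0:2] "cc" (len 2) => palindrome
Longest palindromic substring: "fcf" with length 3

3


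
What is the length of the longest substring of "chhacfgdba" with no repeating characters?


Input: "chhacfgdba"
Sliding window (track last position of each char):
  Position 0 ('c'): window [0,0] length 1 -- new best
  Position 1 ('h'): window [0,1] length 2 -- new best
  Position 2 ('h'): repeat (last at 1), move window start to 2
  Position 2 ('h'): window [2,2] length 1
  Position 3 ('a'): window [2,3] length 2
  Position 4 ('c'): window [2,4] length 3 -- new best
  Position 5 ('f'): window [2,5] length 4 -- new best
  Position 6 ('g'): window [2,6] length 5 -- new best
  Position 7 ('d'): window [2,7] length 6 -- new best
  Position 8 ('b'): window [2,8] length 7 -- new best
  Position 9 ('a'): repeat (last at 3), move window start to 4
  Position 9 ('a'): window [4,9] length 6
Longest substring with no repeats: "hacfgdb" with length 7

7


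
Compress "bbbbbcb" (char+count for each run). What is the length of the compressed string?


Input: bbbbbcb
Runs:
  'b' x 5 => "b5"
  'c' x 1 => "c1"
  'b' x 1 => "b1"
Compressed: "b5c1b1"
Compressed length: 6

6


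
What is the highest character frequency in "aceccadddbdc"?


Input: aceccadddbdc
Character counts:
  'a': 2
  'b': 1
  'c': 4
  'd': 4
  'e': 1
Maximum frequency: 4

4


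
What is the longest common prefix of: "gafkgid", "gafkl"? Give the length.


Words: gafkgid, gafkl
  Position 0: all 'g' => match
  Position 1: all 'a' => match
  Position 2: all 'f' => match
  Position 3: all 'k' => match
  Position 4: ('g', 'l') => mismatch, stop
LCP = "gafk" (length 4)

4


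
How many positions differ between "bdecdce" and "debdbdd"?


Comparing "bdecdce" and "debdbdd" position by position:
  Position 0: 'b' vs 'd' => DIFFER
  Position 1: 'd' vs 'e' => DIFFER
  Position 2: 'e' vs 'b' => DIFFER
  Position 3: 'c' vs 'd' => DIFFER
  Position 4: 'd' vs 'b' => DIFFER
  Position 5: 'c' vs 'd' => DIFFER
  Position 6: 'e' vs 'd' => DIFFER
Positions that differ: 7

7


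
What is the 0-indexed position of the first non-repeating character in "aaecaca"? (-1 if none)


Input: aaecaca
Character frequencies:
  'a': 4
  'c': 2
  'e': 1
Scanning left to right for freq == 1:
  Position 0 ('a'): freq=4, skip
  Position 1 ('a'): freq=4, skip
  Position 2 ('e'): unique! => answer = 2

2


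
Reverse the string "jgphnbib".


Input: jgphnbib
Reading characters right to left:
  Position 7: 'b'
  Position 6: 'i'
  Position 5: 'b'
  Position 4: 'n'
  Position 3: 'h'
  Position 2: 'p'
  Position 1: 'g'
  Position 0: 'j'
Reversed: bibnhpgj

bibnhpgj


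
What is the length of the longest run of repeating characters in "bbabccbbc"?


Input: "bbabccbbc"
Scanning for longest run:
  Position 1 ('b'): continues run of 'b', length=2
  Position 2 ('a'): new char, reset run to 1
  Position 3 ('b'): new char, reset run to 1
  Position 4 ('c'): new char, reset run to 1
  Position 5 ('c'): continues run of 'c', length=2
  Position 6 ('b'): new char, reset run to 1
  Position 7 ('b'): continues run of 'b', length=2
  Position 8 ('c'): new char, reset run to 1
Longest run: 'b' with length 2

2
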